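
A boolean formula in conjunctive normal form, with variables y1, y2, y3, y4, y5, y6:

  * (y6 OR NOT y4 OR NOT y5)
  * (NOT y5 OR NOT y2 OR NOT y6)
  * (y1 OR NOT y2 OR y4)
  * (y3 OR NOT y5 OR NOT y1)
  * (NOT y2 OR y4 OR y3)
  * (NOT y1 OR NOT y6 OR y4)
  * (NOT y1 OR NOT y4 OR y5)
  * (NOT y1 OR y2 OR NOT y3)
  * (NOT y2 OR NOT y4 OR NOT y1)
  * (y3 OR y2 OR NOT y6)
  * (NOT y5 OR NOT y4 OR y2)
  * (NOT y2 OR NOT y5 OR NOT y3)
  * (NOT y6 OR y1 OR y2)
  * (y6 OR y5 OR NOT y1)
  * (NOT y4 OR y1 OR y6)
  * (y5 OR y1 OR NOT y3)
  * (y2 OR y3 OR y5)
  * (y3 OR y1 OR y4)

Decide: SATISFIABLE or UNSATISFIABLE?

SATISFIABLE

Set y1 = False and propagate.
Branch on y2: take y2 = False.
  then y6 is forced to False.
  then y4 is forced to False.
  then y3 is forced to True.
  then y5 is forced to True.
So y1 = False  y2 = False  y3 = True  y4 = False  y5 = True  y6 = False is a satisfying assignment.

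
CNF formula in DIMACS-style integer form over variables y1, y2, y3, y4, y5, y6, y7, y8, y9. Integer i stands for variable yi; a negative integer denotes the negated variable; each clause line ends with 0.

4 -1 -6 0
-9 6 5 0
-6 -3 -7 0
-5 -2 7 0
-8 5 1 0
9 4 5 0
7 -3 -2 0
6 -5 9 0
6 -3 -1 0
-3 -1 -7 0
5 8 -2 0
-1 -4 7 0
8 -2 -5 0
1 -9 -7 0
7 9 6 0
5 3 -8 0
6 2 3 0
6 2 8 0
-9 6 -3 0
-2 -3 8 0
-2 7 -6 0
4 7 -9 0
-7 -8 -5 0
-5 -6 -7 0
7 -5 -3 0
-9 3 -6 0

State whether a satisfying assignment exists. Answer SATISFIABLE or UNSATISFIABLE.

Try y1 = True.
Branch on y2: take y2 = False.
For the remaining variables, y3 = False, y4 = True, y5 = False, y6 = True, y7 = True, y8 = False, y9 = False works.
So y1 = T  y2 = F  y3 = F  y4 = T  y5 = F  y6 = T  y7 = T  y8 = F  y9 = F is a satisfying assignment.

SATISFIABLE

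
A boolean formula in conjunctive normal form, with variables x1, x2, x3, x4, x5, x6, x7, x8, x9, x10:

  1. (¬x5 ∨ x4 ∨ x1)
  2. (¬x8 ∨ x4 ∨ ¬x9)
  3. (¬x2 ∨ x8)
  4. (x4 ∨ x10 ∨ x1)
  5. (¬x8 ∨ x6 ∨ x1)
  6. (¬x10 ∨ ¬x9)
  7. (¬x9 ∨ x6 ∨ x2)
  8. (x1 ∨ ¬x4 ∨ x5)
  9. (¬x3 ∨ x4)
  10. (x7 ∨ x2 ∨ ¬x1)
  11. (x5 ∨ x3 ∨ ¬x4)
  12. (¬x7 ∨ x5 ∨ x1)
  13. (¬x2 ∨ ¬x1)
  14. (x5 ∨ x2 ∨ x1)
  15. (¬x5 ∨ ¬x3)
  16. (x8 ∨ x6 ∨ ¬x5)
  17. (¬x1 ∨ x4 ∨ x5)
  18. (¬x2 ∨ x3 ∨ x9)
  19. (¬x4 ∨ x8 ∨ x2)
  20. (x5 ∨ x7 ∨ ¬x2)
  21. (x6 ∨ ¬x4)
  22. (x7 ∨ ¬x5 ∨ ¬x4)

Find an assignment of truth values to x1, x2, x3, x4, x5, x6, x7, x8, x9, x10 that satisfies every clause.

x1=True  x2=False  x3=False  x4=False  x5=True  x6=False  x7=True  x8=True  x9=False  x10=False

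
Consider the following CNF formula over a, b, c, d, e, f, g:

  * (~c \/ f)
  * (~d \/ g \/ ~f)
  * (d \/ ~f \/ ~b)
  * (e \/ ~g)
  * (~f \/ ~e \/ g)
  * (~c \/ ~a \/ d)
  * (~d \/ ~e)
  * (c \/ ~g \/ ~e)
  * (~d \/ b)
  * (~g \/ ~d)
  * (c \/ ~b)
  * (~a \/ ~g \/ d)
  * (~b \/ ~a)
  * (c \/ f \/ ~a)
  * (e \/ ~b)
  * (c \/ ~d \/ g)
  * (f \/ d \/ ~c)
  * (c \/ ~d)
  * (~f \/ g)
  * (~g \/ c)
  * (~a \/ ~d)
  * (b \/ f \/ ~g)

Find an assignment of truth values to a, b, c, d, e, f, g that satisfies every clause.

a=False, b=False, c=False, d=False, e=True, f=False, g=False

Check each clause:
  1. (~c \/ f) — ~c is true.
  2. (~d \/ ~f \/ g) — ~f is true.
  3. (d \/ ~b \/ ~f) — ~f is true.
  4. (~g \/ e) — ~g is true.
  5. (g \/ ~f \/ ~e) — ~f is true.
  6. (~c \/ ~a \/ d) — ~c is true.
  7. (~d \/ ~e) — ~d is true.
  8. (~g \/ c \/ ~e) — ~g is true.
  9. (~d \/ b) — ~d is true.
  10. (~g \/ ~d) — ~g is true.
  11. (~b \/ c) — ~b is true.
  12. (d \/ ~a \/ ~g) — ~g is true.
  13. (~b \/ ~a) — ~b is true.
  14. (f \/ ~a \/ c) — ~a is true.
  15. (e \/ ~b) — e is true.
  16. (c \/ g \/ ~d) — ~d is true.
  17. (f \/ ~c \/ d) — ~c is true.
  18. (~d \/ c) — ~d is true.
  19. (g \/ ~f) — ~f is true.
  20. (c \/ ~g) — ~g is true.
  21. (~a \/ ~d) — ~d is true.
  22. (f \/ ~g \/ b) — ~g is true.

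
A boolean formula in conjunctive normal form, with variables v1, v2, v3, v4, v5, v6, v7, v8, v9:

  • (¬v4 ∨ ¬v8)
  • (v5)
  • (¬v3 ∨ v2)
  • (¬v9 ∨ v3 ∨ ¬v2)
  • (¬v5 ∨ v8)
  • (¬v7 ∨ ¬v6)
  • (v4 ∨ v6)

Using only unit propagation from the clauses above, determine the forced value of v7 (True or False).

(v5) stands alone — v5 = True.
From (¬v5 ∨ v8) and v5 = True: v8 = True.
In (¬v4 ∨ ¬v8), ¬v8 is now false; ¬v4 must hold, so v4 = False.
(v4 ∨ v6) with v4 = False leaves only v6, so v6 = True.
(¬v7 ∨ ¬v6): since v6 = True, the clause reduces to (¬v7). v7 = False.

False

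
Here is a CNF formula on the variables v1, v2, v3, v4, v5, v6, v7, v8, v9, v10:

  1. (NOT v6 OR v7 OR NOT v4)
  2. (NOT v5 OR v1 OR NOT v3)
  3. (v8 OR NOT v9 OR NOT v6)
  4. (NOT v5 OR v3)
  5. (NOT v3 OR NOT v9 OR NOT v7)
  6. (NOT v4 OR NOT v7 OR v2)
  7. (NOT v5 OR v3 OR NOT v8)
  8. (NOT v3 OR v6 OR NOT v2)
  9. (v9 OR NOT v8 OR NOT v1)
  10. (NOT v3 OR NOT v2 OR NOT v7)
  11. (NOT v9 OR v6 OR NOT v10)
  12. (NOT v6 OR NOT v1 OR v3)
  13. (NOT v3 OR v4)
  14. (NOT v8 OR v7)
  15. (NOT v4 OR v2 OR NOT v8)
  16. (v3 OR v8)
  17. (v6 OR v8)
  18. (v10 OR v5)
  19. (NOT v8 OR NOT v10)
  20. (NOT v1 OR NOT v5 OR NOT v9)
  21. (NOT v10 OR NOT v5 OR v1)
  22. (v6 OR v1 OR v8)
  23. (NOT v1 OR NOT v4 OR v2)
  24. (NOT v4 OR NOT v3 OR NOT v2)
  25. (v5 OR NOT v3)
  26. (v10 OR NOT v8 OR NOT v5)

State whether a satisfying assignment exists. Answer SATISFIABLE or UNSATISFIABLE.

v3 = True:
  propagation gives v4=True, v2=False, v7=False, v6=False; an empty clause results — contradiction.
v3 = False:
  propagation gives v5=False, v8=True, v7=True, v10=True; an empty clause results — contradiction.
Every branch closes, so no satisfying assignment exists.

UNSATISFIABLE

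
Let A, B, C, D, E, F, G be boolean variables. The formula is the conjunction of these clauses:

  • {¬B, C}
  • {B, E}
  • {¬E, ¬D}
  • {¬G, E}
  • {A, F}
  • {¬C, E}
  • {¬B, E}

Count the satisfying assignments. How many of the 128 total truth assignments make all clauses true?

18

Case analysis on E and B:
  E=T, B=T: G free; 3 ways for (A,C,D,F) × 2^1 = 6.
  E=T, B=F: C, G free; 3 ways for (A,D,F) × 2^2 = 12.
  E=F, B=T: a clause becomes empty — 0.
  E=F, B=F: a clause becomes empty — 0.
Total: 6 + 12 + 0 + 0 = 18.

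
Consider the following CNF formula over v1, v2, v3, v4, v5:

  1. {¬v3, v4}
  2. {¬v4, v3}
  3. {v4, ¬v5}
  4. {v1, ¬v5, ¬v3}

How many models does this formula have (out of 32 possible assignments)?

10

Split on v3, then v4.
  v3=T, v4=T: v2 free; 3 ways for (v1,v5) × 2^1 = 6.
  v3=T, v4=F: a clause becomes empty — 0.
  v3=F, v4=T: a clause becomes empty — 0.
  v3=F, v4=F: remaining (v1,v2,v5) ∈ {(F,F,F); (F,T,F); (T,F,F); (T,T,F)} — 4.
Total: 6 + 0 + 0 + 4 = 10.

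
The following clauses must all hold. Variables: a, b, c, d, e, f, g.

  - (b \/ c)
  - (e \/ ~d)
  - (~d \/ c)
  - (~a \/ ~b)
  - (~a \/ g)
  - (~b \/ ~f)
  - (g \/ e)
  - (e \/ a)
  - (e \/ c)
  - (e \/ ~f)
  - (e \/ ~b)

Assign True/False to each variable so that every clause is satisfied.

a = T, b = F, c = T, d = T, e = T, f = F, g = T

c occurs only positively in the remaining clauses — set c = True.
e occurs only positively in the remaining clauses — set e = True.
Branch on a: take a = True.
  then b is forced to False.
  then g is forced to True.
d, f are now unconstrained; take d = True, f = False.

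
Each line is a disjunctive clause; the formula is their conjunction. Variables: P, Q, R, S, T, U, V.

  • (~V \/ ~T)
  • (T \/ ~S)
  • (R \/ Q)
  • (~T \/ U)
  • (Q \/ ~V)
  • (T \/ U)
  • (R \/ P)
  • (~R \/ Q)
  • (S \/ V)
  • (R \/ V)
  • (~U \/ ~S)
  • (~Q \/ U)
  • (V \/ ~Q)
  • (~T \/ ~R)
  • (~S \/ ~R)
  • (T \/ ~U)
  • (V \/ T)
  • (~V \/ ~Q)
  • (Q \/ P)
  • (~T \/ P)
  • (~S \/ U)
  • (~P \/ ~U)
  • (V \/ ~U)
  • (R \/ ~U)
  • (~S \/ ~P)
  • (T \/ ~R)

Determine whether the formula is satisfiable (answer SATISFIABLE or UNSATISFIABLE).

T = True:
  propagation gives V=False, U=True; an empty clause results — contradiction.
T = False:
  propagation gives S=False, U=True; an empty clause results — contradiction.
Every branch closes, so no satisfying assignment exists.

UNSATISFIABLE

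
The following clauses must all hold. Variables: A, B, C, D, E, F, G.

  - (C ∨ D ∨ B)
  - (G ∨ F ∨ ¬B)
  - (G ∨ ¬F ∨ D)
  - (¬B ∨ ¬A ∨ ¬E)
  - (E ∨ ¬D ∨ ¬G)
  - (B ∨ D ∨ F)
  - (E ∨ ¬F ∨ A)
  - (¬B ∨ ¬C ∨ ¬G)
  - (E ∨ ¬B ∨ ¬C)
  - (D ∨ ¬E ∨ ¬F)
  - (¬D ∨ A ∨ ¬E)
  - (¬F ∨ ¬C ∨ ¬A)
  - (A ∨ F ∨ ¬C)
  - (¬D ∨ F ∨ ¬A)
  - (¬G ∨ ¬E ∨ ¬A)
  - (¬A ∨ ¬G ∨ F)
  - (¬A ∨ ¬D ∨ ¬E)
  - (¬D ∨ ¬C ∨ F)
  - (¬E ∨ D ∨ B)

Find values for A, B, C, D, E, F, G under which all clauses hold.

A=T  B=F  C=F  D=T  E=F  F=T  G=F

Check each clause:
  1. (C ∨ D ∨ B) — D is true.
  2. (F ∨ ¬B ∨ G) — ¬B is true.
  3. (¬F ∨ D ∨ G) — D is true.
  4. (¬B ∨ ¬A ∨ ¬E) — ¬E is true.
  5. (E ∨ ¬D ∨ ¬G) — ¬G is true.
  6. (D ∨ B ∨ F) — D is true.
  7. (E ∨ A ∨ ¬F) — A is true.
  8. (¬B ∨ ¬C ∨ ¬G) — ¬G is true.
  9. (¬B ∨ ¬C ∨ E) — ¬C is true.
  10. (¬F ∨ ¬E ∨ D) — ¬E is true.
  11. (A ∨ ¬E ∨ ¬D) — A is true.
  12. (¬F ∨ ¬C ∨ ¬A) — ¬C is true.
  13. (A ∨ ¬C ∨ F) — A is true.
  14. (¬A ∨ F ∨ ¬D) — F is true.
  15. (¬G ∨ ¬A ∨ ¬E) — ¬G is true.
  16. (¬A ∨ ¬G ∨ F) — ¬G is true.
  17. (¬E ∨ ¬A ∨ ¬D) — ¬E is true.
  18. (¬C ∨ F ∨ ¬D) — ¬C is true.
  19. (¬E ∨ D ∨ B) — ¬E is true.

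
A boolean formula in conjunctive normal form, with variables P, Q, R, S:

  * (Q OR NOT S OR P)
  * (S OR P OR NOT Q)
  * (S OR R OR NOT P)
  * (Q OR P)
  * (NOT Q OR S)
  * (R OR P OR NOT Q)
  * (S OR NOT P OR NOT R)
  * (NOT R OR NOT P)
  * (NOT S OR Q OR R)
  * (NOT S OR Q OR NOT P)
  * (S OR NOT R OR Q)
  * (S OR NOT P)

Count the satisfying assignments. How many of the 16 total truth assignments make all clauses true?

Satisfying assignments:
  P=F Q=T R=T S=T
  P=T Q=T R=F S=T
That's 2 in total.

2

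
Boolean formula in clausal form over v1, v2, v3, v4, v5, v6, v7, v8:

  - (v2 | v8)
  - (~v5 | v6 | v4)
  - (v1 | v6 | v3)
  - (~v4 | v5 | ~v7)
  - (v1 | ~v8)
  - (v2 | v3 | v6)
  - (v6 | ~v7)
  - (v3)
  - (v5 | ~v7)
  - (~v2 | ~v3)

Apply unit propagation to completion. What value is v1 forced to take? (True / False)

(v3) is a unit clause: v3 = True.
(~v3 | ~v2) with v3 = True leaves only ~v2, so v2 = False.
(v2 | v8): since v2 = False, the clause reduces to (v8). v8 = True.
(v1 | ~v8) with v8 = True leaves only v1, so v1 = True.

True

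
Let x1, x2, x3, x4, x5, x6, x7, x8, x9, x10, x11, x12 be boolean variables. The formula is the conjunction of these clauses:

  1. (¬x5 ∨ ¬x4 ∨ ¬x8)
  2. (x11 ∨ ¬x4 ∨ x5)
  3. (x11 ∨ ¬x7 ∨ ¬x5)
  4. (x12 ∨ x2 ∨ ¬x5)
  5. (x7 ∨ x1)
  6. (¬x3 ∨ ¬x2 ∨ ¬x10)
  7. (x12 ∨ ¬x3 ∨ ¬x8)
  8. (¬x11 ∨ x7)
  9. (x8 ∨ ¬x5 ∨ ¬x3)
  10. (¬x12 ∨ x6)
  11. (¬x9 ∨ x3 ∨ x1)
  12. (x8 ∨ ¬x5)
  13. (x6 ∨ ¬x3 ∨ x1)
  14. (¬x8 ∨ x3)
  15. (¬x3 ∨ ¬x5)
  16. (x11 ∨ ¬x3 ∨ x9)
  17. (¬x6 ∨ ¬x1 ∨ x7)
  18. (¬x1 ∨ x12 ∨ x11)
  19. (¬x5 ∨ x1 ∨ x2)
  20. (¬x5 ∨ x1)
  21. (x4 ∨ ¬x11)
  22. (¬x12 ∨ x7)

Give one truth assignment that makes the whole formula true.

x1 = False, x2 = True, x3 = False, x4 = True, x5 = False, x6 = False, x7 = True, x8 = False, x9 = False, x10 = True, x11 = True, x12 = False

Check each clause:
  1. (¬x4 ∨ ¬x8 ∨ ¬x5) — ¬x8 is true.
  2. (x11 ∨ x5 ∨ ¬x4) — x11 is true.
  3. (¬x7 ∨ ¬x5 ∨ x11) — x11 is true.
  4. (x2 ∨ x12 ∨ ¬x5) — x2 is true.
  5. (x1 ∨ x7) — x7 is true.
  6. (¬x2 ∨ ¬x10 ∨ ¬x3) — ¬x3 is true.
  7. (¬x8 ∨ ¬x3 ∨ x12) — ¬x8 is true.
  8. (x7 ∨ ¬x11) — x7 is true.
  9. (¬x5 ∨ ¬x3 ∨ x8) — ¬x5 is true.
  10. (x6 ∨ ¬x12) — ¬x12 is true.
  11. (x3 ∨ ¬x9 ∨ x1) — ¬x9 is true.
  12. (x8 ∨ ¬x5) — ¬x5 is true.
  13. (x6 ∨ x1 ∨ ¬x3) — ¬x3 is true.
  14. (¬x8 ∨ x3) — ¬x8 is true.
  15. (¬x3 ∨ ¬x5) — ¬x5 is true.
  16. (¬x3 ∨ x9 ∨ x11) — x11 is true.
  17. (¬x6 ∨ x7 ∨ ¬x1) — ¬x6 is true.
  18. (x12 ∨ ¬x1 ∨ x11) — x11 is true.
  19. (¬x5 ∨ x2 ∨ x1) — x2 is true.
  20. (¬x5 ∨ x1) — ¬x5 is true.
  21. (x4 ∨ ¬x11) — x4 is true.
  22. (x7 ∨ ¬x12) — ¬x12 is true.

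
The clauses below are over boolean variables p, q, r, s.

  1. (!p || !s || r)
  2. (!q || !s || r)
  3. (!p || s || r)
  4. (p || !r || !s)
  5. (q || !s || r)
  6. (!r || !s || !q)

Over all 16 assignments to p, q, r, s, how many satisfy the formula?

7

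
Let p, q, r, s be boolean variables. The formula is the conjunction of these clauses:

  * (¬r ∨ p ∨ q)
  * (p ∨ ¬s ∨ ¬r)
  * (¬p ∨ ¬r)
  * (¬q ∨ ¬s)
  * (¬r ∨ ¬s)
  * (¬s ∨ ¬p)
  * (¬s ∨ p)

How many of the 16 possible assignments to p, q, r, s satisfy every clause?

5

The models are:
  p=0 q=0 r=0 s=0
  p=0 q=1 r=0 s=0
  p=0 q=1 r=1 s=0
  p=1 q=0 r=0 s=0
  p=1 q=1 r=0 s=0
Count: 5.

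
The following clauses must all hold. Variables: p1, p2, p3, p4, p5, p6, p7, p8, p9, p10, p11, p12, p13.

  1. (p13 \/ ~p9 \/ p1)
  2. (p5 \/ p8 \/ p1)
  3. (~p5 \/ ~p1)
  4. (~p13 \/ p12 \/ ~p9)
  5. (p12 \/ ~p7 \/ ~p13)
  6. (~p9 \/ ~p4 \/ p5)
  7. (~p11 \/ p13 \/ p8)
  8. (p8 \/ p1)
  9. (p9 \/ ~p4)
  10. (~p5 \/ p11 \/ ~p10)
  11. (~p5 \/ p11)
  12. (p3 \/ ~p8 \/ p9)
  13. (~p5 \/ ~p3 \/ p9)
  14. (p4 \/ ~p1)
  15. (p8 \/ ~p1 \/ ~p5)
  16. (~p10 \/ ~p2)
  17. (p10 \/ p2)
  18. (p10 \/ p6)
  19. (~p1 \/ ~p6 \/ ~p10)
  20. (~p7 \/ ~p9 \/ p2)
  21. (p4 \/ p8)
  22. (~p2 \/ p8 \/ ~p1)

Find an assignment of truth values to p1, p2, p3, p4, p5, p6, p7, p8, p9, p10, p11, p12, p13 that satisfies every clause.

Pure literal: p7 appears only negated; assign p7 = False.
Pure literal: p12 appears only positively; assign p12 = True.
Branch on p1: take p1 = False.
  then p8 is forced to True.
For the remaining variables, p2 = False, p3 = True, p4 = False, p5 = False, p6 = True, p9 = False, p10 = True, p11 = True, p13 = False works.
Check each clause:
  1. (~p9 \/ p1 \/ p13) — ~p9 is true.
  2. (p8 \/ p1 \/ p5) — p8 is true.
  3. (~p1 \/ ~p5) — ~p5 is true.
  4. (p12 \/ ~p9 \/ ~p13) — ~p13 is true.
  5. (p12 \/ ~p13 \/ ~p7) — ~p7 is true.
  6. (~p9 \/ ~p4 \/ p5) — ~p4 is true.
  7. (p13 \/ ~p11 \/ p8) — p8 is true.
  8. (p8 \/ p1) — p8 is true.
  9. (~p4 \/ p9) — ~p4 is true.
  10. (p11 \/ ~p5 \/ ~p10) — p11 is true.
  11. (~p5 \/ p11) — p11 is true.
  12. (p9 \/ ~p8 \/ p3) — p3 is true.
  13. (~p3 \/ ~p5 \/ p9) — ~p5 is true.
  14. (~p1 \/ p4) — ~p1 is true.
  15. (~p5 \/ ~p1 \/ p8) — p8 is true.
  16. (~p10 \/ ~p2) — ~p2 is true.
  17. (p10 \/ p2) — p10 is true.
  18. (p10 \/ p6) — p10 is true.
  19. (~p1 \/ ~p10 \/ ~p6) — ~p1 is true.
  20. (~p7 \/ ~p9 \/ p2) — ~p7 is true.
  21. (p4 \/ p8) — p8 is true.
  22. (~p1 \/ p8 \/ ~p2) — p8 is true.

p1 = False, p2 = False, p3 = True, p4 = False, p5 = False, p6 = True, p7 = False, p8 = True, p9 = False, p10 = True, p11 = True, p12 = True, p13 = False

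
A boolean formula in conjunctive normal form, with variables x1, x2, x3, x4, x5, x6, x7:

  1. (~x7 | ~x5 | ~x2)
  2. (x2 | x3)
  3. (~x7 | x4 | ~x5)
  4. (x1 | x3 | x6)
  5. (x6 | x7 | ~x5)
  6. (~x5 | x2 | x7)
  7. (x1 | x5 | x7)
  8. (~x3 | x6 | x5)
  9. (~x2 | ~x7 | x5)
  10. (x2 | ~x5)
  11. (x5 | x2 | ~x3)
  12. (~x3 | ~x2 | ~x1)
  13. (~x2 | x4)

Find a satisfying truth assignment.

x1=True, x2=True, x3=False, x4=True, x5=True, x6=True, x7=False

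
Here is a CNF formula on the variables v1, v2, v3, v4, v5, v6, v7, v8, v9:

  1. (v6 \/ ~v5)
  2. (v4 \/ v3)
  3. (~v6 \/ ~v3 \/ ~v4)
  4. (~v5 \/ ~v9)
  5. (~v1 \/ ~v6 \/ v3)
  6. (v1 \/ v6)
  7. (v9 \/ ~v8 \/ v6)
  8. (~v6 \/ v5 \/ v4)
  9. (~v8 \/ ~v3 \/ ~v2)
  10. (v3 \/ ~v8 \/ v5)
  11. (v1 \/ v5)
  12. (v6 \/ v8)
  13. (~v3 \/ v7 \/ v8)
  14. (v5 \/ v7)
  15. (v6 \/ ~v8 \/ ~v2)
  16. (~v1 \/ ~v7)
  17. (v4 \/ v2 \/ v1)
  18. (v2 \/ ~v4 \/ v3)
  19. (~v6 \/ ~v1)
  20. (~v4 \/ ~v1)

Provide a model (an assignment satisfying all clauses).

v1 = 0, v2 = 1, v3 = 1, v4 = 0, v5 = 1, v6 = 1, v7 = 1, v8 = 0, v9 = 0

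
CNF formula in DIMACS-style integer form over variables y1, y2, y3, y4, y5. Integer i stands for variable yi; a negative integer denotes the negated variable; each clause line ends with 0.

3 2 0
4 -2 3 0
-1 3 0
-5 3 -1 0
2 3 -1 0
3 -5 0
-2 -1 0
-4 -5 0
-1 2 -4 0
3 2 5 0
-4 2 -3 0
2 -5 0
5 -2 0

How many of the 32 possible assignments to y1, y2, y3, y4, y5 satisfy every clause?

3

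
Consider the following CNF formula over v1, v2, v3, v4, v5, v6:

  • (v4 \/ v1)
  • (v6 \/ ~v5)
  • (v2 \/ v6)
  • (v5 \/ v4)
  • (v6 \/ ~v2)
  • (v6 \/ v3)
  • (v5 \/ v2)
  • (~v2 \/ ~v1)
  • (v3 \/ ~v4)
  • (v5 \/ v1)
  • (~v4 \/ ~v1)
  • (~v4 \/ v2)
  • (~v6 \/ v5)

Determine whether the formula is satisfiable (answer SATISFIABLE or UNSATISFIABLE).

Set v1 = True and propagate.
  then v2 is forced to False.
  then v6 is forced to True.
  then v5 is forced to True.
  then v4 is forced to False.
v3 is now unconstrained; take v3 = False.
So v1 = 1, v2 = 0, v3 = 0, v4 = 0, v5 = 1, v6 = 1 is a satisfying assignment.

SATISFIABLE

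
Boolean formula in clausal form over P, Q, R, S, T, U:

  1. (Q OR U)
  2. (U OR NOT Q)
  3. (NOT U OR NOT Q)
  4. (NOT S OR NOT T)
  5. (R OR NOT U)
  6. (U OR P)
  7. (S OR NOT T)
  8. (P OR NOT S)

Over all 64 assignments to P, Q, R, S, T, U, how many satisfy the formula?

The models are:
  P=0 Q=0 R=1 S=0 T=0 U=1
  P=1 Q=0 R=1 S=0 T=0 U=1
  P=1 Q=0 R=1 S=1 T=0 U=1
That's 3 in total.

3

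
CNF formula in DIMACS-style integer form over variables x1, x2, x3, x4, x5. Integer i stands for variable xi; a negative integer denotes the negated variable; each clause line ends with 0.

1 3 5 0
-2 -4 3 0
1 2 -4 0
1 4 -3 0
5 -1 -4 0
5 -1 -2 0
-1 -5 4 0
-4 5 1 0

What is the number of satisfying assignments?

Case analysis on x1 and x4:
  x1=T, x4=T: remaining (x2,x3,x5) ∈ {(F,F,T); (F,T,T); (T,T,T)} — 3.
  x1=T, x4=F: remaining (x2,x3,x5) ∈ {(F,F,F); (F,T,F)} — 2.
  x1=F, x4=T: remaining (x2,x3,x5) ∈ {(T,T,T)} — 1.
  x1=F, x4=F: remaining (x2,x3,x5) ∈ {(F,F,T); (T,F,T)} — 2.
Total: 3 + 2 + 1 + 2 = 8.

8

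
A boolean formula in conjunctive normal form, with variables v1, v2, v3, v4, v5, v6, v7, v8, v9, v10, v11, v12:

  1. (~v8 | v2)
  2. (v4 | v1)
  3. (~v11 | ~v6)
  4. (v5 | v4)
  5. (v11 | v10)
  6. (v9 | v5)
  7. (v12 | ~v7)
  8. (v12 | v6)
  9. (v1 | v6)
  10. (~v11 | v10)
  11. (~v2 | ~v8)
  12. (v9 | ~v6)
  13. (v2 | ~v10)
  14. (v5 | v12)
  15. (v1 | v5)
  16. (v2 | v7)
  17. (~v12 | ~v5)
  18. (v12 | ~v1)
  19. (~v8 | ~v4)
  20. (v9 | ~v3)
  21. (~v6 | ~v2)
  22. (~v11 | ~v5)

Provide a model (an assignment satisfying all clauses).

v1=1, v2=1, v3=1, v4=1, v5=0, v6=0, v7=1, v8=0, v9=1, v10=1, v11=0, v12=1

Pure literal: v8 appears only negated; assign v8 = False.
Pure literal: v9 appears only positively; assign v9 = True.
Branch on v1: take v1 = True.
  then v12 is forced to True.
  then v5 is forced to False.
  then v4 is forced to True.
Set v2 = True and propagate.
  then v6 is forced to False.
Set v10 = True and propagate.
v3, v7, v11 are now unconstrained; take v3 = True, v7 = True, v11 = False.
Every clause has at least one true literal under this assignment.
Check each clause:
  1. (v2 | ~v8) — ~v8 is true.
  2. (v1 | v4) — v1 is true.
  3. (~v6 | ~v11) — ~v6 is true.
  4. (v4 | v5) — v4 is true.
  5. (v10 | v11) — v10 is true.
  6. (v9 | v5) — v9 is true.
  7. (v12 | ~v7) — v12 is true.
  8. (v12 | v6) — v12 is true.
  9. (v6 | v1) — v1 is true.
  10. (~v11 | v10) — v10 is true.
  11. (~v8 | ~v2) — ~v8 is true.
  12. (~v6 | v9) — v9 is true.
  13. (~v10 | v2) — v2 is true.
  14. (v5 | v12) — v12 is true.
  15. (v1 | v5) — v1 is true.
  16. (v2 | v7) — v2 is true.
  17. (~v5 | ~v12) — ~v5 is true.
  18. (v12 | ~v1) — v12 is true.
  19. (~v4 | ~v8) — ~v8 is true.
  20. (~v3 | v9) — v9 is true.
  21. (~v6 | ~v2) — ~v6 is true.
  22. (~v11 | ~v5) — ~v5 is true.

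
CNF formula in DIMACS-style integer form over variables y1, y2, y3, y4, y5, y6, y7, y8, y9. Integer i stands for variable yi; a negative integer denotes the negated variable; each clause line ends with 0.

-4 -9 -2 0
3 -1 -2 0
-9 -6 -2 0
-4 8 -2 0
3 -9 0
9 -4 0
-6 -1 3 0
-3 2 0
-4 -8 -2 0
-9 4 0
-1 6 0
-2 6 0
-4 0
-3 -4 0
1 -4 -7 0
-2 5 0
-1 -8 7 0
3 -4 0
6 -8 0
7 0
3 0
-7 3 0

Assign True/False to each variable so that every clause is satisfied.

y1=1, y2=1, y3=1, y4=0, y5=1, y6=1, y7=1, y8=1, y9=0

(NOT y4) is a unit clause, so y4 = False.
The clause (NOT y9) is unit: y9 must be False.
The clause (y7) is unit: y7 must be True.
The clause (y3) is unit: y3 must be True.
The clause (y2) is unit: y2 must be True.
Unit propagation: (y6) forces y6 = True.
Unit propagation: (y5) forces y5 = True.
y1, y8 are now unconstrained; take y1 = True, y8 = True.
Every clause has at least one true literal under this assignment.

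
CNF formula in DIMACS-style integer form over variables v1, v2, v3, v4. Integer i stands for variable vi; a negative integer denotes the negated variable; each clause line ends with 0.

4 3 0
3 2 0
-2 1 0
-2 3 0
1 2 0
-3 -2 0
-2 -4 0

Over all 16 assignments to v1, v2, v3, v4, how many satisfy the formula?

The models are:
  v1=T v2=F v3=T v4=F
  v1=T v2=F v3=T v4=T
That's 2 in total.

2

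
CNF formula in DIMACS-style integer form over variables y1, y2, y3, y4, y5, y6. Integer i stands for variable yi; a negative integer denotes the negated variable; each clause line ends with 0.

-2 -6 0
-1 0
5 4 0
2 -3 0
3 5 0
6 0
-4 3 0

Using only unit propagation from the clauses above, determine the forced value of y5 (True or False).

(~y1) stands alone — y1 = False.
(y6) is a unit clause: y6 = True.
From (~y6 | ~y2) and y6 = True: y2 = False.
From (~y3 | y2) and y2 = False: y3 = False.
(y5 | y3) with y3 = False leaves only y5, so y5 = True.

True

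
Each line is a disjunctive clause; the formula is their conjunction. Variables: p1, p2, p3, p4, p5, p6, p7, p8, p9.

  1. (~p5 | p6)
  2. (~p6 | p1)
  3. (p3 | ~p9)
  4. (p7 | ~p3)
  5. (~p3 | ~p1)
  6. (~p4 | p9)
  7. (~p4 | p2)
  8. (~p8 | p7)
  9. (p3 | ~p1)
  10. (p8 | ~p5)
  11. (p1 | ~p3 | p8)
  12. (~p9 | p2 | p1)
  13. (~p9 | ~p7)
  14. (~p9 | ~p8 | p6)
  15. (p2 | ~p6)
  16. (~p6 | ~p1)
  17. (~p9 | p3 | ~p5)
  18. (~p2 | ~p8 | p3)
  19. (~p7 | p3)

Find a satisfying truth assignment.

p1=0  p2=1  p3=1  p4=0  p5=0  p6=0  p7=1  p8=1  p9=0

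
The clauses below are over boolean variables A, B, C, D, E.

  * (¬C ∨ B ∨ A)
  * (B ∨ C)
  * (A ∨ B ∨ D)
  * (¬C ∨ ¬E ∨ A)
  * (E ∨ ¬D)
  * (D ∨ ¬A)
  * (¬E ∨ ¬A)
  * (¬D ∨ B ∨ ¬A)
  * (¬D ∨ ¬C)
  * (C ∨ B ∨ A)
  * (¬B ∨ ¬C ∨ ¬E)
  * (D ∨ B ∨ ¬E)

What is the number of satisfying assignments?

4

Satisfying assignments:
  A=F B=T C=F D=F E=F
  A=F B=T C=F D=F E=T
  A=F B=T C=F D=T E=T
  A=F B=T C=T D=F E=F
That's 4 in total.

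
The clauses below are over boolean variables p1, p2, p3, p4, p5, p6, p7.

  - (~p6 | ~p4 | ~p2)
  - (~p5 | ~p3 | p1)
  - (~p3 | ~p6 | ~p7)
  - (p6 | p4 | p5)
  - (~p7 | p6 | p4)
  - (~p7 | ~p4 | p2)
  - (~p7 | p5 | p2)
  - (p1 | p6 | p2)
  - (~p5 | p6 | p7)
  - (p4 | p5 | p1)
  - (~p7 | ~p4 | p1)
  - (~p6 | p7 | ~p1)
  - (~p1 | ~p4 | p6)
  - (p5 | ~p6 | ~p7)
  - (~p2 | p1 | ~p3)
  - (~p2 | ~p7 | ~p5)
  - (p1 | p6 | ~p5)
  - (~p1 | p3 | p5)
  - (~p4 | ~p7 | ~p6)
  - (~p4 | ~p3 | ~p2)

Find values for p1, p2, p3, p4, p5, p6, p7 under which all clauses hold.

Set p1 = False and propagate.
Set p2 = False and propagate.
  then p6 is forced to True.
The remaining clauses are satisfied by p3 = True, p4 = True, p5 = False, p7 = False.

p1=F, p2=F, p3=T, p4=T, p5=F, p6=T, p7=F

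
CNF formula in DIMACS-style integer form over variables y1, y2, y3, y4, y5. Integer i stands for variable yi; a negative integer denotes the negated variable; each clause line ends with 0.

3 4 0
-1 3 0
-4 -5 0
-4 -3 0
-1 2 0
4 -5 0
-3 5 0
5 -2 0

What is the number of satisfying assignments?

The models are:
  y1=0 y2=0 y3=0 y4=1 y5=0
That's 1 in total.

1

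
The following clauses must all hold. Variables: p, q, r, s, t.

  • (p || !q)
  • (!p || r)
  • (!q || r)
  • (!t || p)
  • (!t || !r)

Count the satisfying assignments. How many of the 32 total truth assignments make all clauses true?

8

Split on p, then r.
  p=T, r=T: remaining (q,s,t) ∈ {(F,F,F); (F,T,F); (T,F,F); (T,T,F)} — 4.
  p=T, r=F: a clause becomes empty — 0.
  p=F, r=T: remaining (q,s,t) ∈ {(F,F,F); (F,T,F)} — 2.
  p=F, r=F: remaining (q,s,t) ∈ {(F,F,F); (F,T,F)} — 2.
Total: 4 + 0 + 2 + 2 = 8.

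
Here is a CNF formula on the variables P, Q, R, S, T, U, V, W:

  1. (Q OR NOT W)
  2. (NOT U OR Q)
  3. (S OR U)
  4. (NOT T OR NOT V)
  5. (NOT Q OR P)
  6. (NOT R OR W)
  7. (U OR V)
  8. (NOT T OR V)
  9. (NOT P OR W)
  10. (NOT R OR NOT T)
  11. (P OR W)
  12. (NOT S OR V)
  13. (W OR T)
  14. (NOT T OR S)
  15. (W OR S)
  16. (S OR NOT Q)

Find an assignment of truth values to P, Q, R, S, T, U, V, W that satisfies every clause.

R occurs only negated in the remaining clauses — set R = False.
Set P = True and propagate.
  then W is forced to True.
  then Q is forced to True.
  then S is forced to True.
  then V is forced to True.
  then T is forced to False.
U is now unconstrained; take U = False.
Every clause has at least one true literal under this assignment.

P=1, Q=1, R=0, S=1, T=0, U=0, V=1, W=1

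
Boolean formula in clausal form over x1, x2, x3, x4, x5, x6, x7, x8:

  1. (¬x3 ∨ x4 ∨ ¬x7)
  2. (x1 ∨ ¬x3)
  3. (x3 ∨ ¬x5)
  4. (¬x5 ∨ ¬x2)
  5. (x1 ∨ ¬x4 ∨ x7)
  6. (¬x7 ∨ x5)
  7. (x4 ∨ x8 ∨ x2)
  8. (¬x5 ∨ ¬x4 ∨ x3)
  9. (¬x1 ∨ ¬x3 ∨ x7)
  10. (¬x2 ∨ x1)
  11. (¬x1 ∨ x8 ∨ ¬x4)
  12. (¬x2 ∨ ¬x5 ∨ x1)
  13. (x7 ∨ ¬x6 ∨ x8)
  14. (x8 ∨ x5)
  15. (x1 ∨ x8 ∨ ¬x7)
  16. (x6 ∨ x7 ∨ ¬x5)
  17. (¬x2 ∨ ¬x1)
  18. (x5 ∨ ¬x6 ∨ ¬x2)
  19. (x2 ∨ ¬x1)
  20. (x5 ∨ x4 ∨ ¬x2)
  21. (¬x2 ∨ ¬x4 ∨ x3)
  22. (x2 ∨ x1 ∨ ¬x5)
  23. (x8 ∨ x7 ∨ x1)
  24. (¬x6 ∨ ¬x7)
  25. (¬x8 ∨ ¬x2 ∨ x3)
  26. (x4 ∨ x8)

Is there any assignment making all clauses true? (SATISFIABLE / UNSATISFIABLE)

SATISFIABLE

Branch on x1: take x1 = False.
  then x3 is forced to False.
  then x5 is forced to False.
  then x7 is forced to False.
  then x4 is forced to False.
  then x2 is forced to False.
  then x8 is forced to True.
x6 is now unconstrained; take x6 = False.
So x1 = 0, x2 = 0, x3 = 0, x4 = 0, x5 = 0, x6 = 0, x7 = 0, x8 = 1 is a satisfying assignment.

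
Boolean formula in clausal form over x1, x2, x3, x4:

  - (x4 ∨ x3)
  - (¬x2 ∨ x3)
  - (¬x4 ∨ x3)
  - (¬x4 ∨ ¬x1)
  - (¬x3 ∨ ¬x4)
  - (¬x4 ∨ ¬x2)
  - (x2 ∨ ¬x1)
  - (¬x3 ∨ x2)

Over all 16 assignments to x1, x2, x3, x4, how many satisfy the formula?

2

Satisfying assignments:
  x1=0 x2=1 x3=1 x4=0
  x1=1 x2=1 x3=1 x4=0
That's 2 in total.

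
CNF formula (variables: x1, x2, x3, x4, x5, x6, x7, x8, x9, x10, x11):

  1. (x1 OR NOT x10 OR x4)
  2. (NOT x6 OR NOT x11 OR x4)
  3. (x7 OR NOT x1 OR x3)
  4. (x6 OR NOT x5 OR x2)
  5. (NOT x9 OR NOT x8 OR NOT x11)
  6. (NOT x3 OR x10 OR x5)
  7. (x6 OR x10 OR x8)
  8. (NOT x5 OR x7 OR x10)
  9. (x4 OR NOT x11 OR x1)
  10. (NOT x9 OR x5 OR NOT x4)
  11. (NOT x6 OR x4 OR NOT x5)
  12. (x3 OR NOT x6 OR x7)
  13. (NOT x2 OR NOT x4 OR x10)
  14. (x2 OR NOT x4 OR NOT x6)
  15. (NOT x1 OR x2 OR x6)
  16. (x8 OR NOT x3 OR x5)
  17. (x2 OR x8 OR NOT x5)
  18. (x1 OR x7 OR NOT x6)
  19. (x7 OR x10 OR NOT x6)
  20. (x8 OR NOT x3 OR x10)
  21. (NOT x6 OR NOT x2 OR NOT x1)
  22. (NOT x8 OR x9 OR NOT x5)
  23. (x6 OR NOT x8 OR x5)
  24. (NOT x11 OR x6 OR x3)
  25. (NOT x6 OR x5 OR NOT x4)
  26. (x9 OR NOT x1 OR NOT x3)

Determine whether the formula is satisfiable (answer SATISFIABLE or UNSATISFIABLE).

SATISFIABLE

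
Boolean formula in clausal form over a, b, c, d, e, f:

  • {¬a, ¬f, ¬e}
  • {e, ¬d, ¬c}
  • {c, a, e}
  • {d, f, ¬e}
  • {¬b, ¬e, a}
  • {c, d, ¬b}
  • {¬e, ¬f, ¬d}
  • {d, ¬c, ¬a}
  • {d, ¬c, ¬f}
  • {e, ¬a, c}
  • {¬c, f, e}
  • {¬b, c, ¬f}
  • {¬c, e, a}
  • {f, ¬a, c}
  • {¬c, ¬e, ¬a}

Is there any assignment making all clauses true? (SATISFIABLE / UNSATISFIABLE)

Pure literal: b appears only negated; assign b = False.
Set a = False and propagate.
Try c = False.
  then e is forced to True.
For the remaining variables, d = True, f = False works.
So a=F, b=F, c=F, d=T, e=T, f=F is a satisfying assignment.

SATISFIABLE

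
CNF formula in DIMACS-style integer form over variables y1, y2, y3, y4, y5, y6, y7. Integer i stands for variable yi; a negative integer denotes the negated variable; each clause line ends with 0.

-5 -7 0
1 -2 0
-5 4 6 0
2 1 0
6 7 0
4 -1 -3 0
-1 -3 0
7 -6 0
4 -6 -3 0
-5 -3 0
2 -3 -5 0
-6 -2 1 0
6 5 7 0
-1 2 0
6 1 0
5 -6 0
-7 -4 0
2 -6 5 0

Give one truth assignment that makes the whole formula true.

y3 occurs only negated in the remaining clauses — set y3 = False.
Branch on y1: take y1 = True.
  then y2 is forced to True.
Set y4 = False and propagate.
The remaining clauses are satisfied by y5 = False, y6 = False, y7 = True.

y1=True, y2=True, y3=False, y4=False, y5=False, y6=False, y7=True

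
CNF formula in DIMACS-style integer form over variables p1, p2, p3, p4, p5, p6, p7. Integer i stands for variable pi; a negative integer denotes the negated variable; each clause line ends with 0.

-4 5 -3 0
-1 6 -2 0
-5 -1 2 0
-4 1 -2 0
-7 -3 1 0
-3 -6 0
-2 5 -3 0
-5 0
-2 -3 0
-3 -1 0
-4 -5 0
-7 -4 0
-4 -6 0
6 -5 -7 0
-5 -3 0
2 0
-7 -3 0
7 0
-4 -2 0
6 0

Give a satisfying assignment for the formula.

The clause (¬p5) is unit: p5 must be False.
(p2) is a unit clause, so p2 = True.
(¬p3) is a unit clause, so p3 = False.
Unit propagation: (p7) forces p7 = True.
Unit propagation: (¬p4) forces p4 = False.
Unit propagation: (p6) forces p6 = True.
p1 is now unconstrained; take p1 = True.
Check each clause:
  1. {p5, ¬p3, ¬p4} — ¬p3 is true.
  2. {p6, ¬p2, ¬p1} — p6 is true.
  3. {¬p1, ¬p5, p2} — p2 is true.
  4. {¬p2, ¬p4, p1} — p1 is true.
  5. {¬p7, ¬p3, p1} — p1 is true.
  6. {¬p6, ¬p3} — ¬p3 is true.
  7. {¬p3, p5, ¬p2} — ¬p3 is true.
  8. {¬p5} — ¬p5 is true.
  9. {¬p2, ¬p3} — ¬p3 is true.
  10. {¬p1, ¬p3} — ¬p3 is true.
  11. {¬p4, ¬p5} — ¬p5 is true.
  12. {¬p7, ¬p4} — ¬p4 is true.
  13. {¬p6, ¬p4} — ¬p4 is true.
  14. {¬p7, ¬p5, p6} — ¬p5 is true.
  15. {¬p5, ¬p3} — ¬p5 is true.
  16. {p2} — p2 is true.
  17. {¬p3, ¬p7} — ¬p3 is true.
  18. {p7} — p7 is true.
  19. {¬p4, ¬p2} — ¬p4 is true.
  20. {p6} — p6 is true.

p1 = True, p2 = True, p3 = False, p4 = False, p5 = False, p6 = True, p7 = True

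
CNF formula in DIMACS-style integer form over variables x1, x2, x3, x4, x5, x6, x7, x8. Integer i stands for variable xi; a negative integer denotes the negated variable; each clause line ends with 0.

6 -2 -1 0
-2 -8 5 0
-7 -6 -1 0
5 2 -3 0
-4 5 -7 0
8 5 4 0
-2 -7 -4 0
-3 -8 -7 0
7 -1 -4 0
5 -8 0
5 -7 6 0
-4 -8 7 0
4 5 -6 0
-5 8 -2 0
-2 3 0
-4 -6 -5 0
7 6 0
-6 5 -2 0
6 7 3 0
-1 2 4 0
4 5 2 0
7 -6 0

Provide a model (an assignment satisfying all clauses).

x1 = 1, x2 = 0, x3 = 1, x4 = 1, x5 = 1, x6 = 0, x7 = 1, x8 = 0

Check each clause:
  1. (~x1 | x6 | ~x2) — ~x2 is true.
  2. (~x8 | ~x2 | x5) — ~x8 is true.
  3. (~x6 | ~x1 | ~x7) — ~x6 is true.
  4. (x2 | ~x3 | x5) — x5 is true.
  5. (~x7 | ~x4 | x5) — x5 is true.
  6. (x4 | x8 | x5) — x4 is true.
  7. (~x7 | ~x2 | ~x4) — ~x2 is true.
  8. (~x7 | ~x8 | ~x3) — ~x8 is true.
  9. (~x1 | x7 | ~x4) — x7 is true.
  10. (x5 | ~x8) — ~x8 is true.
  11. (x5 | x6 | ~x7) — x5 is true.
  12. (x7 | ~x4 | ~x8) — ~x8 is true.
  13. (x5 | ~x6 | x4) — ~x6 is true.
  14. (~x5 | ~x2 | x8) — ~x2 is true.
  15. (~x2 | x3) — x3 is true.
  16. (~x5 | ~x6 | ~x4) — ~x6 is true.
  17. (x7 | x6) — x7 is true.
  18. (~x2 | ~x6 | x5) — ~x6 is true.
  19. (x7 | x3 | x6) — x3 is true.
  20. (x4 | ~x1 | x2) — x4 is true.
  21. (x5 | x2 | x4) — x4 is true.
  22. (x7 | ~x6) — ~x6 is true.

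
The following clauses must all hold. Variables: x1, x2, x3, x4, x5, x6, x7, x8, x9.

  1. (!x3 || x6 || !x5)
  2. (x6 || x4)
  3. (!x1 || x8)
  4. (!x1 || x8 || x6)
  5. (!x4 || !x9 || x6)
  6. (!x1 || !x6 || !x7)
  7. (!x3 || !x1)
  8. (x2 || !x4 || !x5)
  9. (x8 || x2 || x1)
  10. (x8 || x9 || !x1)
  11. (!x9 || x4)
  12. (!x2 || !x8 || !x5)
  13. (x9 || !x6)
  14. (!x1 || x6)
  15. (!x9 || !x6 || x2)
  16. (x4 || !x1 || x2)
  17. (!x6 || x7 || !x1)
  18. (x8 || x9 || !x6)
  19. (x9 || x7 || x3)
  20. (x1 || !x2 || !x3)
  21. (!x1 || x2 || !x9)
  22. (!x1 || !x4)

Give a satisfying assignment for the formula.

x1 = F  x2 = T  x3 = F  x4 = T  x5 = F  x6 = T  x7 = T  x8 = T  x9 = T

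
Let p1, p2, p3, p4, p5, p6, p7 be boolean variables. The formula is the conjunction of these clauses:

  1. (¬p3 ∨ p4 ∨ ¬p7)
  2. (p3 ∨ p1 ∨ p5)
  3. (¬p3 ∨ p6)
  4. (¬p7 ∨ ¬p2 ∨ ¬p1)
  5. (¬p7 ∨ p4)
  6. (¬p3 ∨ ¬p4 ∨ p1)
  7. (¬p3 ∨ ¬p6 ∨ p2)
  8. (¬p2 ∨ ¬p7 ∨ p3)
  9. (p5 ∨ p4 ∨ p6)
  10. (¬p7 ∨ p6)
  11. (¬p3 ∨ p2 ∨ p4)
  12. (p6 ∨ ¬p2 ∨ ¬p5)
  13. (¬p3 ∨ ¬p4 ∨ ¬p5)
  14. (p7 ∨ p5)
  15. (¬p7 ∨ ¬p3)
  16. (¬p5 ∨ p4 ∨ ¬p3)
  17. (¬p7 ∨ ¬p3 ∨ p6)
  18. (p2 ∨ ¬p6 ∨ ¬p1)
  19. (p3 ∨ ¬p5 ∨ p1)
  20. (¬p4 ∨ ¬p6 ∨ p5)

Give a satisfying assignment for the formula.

p1 = True, p2 = False, p3 = False, p4 = False, p5 = True, p6 = False, p7 = False

Try p1 = True.
Set p2 = False and propagate.
  then p6 is forced to False.
  then p3 is forced to False.
  then p7 is forced to False.
  then p5 is forced to True.
p4 is now unconstrained; take p4 = False.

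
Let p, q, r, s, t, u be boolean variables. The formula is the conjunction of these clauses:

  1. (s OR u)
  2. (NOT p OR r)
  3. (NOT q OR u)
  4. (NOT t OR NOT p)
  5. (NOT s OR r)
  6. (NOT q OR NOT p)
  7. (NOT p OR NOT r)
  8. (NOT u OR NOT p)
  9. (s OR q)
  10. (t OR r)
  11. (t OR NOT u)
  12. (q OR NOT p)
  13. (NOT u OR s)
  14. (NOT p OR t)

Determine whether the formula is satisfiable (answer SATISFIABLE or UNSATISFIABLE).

Pure literal: p appears only negated; assign p = False.
Try q = True.
  then u is forced to True.
  then t is forced to True.
  then s is forced to True.
  then r is forced to True.
Every clause has at least one true literal under this assignment.
So p=F, q=T, r=T, s=T, t=T, u=T is a satisfying assignment.

SATISFIABLE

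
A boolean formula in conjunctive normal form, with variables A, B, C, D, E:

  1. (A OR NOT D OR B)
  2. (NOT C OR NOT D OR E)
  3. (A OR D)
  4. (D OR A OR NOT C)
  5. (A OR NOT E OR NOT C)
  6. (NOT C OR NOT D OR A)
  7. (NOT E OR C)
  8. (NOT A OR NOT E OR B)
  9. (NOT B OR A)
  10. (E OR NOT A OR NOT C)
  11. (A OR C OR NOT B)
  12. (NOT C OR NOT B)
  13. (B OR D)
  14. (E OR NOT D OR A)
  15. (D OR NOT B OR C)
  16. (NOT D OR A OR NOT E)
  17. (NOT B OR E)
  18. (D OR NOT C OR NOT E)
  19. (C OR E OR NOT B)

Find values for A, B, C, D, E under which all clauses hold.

A = True, B = False, C = False, D = True, E = False

Check each clause:
  1. (A OR NOT D OR B) — A is true.
  2. (NOT D OR NOT C OR E) — NOT C is true.
  3. (D OR A) — A is true.
  4. (NOT C OR D OR A) — A is true.
  5. (A OR NOT E OR NOT C) — A is true.
  6. (NOT D OR A OR NOT C) — A is true.
  7. (C OR NOT E) — NOT E is true.
  8. (NOT A OR NOT E OR B) — NOT E is true.
  9. (A OR NOT B) — A is true.
  10. (NOT C OR NOT A OR E) — NOT C is true.
  11. (C OR A OR NOT B) — A is true.
  12. (NOT C OR NOT B) — NOT C is true.
  13. (B OR D) — D is true.
  14. (A OR E OR NOT D) — A is true.
  15. (D OR NOT B OR C) — D is true.
  16. (A OR NOT D OR NOT E) — A is true.
  17. (NOT B OR E) — NOT B is true.
  18. (D OR NOT C OR NOT E) — NOT E is true.
  19. (NOT B OR C OR E) — NOT B is true.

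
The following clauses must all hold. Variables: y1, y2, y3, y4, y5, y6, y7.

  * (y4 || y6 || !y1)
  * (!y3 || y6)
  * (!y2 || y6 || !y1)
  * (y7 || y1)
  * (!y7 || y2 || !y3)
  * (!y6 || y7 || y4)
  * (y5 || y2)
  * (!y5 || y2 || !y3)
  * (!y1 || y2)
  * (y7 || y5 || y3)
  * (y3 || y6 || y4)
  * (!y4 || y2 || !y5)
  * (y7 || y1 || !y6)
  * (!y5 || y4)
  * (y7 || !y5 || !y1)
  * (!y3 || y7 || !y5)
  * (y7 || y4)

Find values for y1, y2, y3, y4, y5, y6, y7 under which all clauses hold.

y1 = F, y2 = T, y3 = T, y4 = T, y5 = T, y6 = T, y7 = T

Check each clause:
  1. (!y1 || y6 || y4) — y4 is true.
  2. (!y3 || y6) — y6 is true.
  3. (!y2 || y6 || !y1) — y6 is true.
  4. (y7 || y1) — y7 is true.
  5. (!y3 || y2 || !y7) — y2 is true.
  6. (y4 || !y6 || y7) — y4 is true.
  7. (y5 || y2) — y2 is true.
  8. (!y3 || !y5 || y2) — y2 is true.
  9. (y2 || !y1) — y2 is true.
  10. (y5 || y7 || y3) — y3 is true.
  11. (y6 || y4 || y3) — y3 is true.
  12. (y2 || !y4 || !y5) — y2 is true.
  13. (y7 || !y6 || y1) — y7 is true.
  14. (y4 || !y5) — y4 is true.
  15. (!y1 || !y5 || y7) — !y1 is true.
  16. (!y3 || !y5 || y7) — y7 is true.
  17. (y4 || y7) — y4 is true.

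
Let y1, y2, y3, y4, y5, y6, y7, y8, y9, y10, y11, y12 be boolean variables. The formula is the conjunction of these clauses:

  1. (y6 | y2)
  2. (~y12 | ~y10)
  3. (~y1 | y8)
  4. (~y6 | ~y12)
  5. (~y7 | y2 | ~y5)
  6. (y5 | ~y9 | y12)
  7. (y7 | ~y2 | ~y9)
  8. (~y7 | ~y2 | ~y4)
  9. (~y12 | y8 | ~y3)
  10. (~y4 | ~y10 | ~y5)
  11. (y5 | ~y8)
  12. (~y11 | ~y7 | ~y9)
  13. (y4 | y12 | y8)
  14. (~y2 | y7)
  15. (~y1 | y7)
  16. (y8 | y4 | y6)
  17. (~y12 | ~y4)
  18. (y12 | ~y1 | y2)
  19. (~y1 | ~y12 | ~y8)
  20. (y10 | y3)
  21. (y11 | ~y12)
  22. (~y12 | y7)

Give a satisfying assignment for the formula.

y1=True, y2=True, y3=True, y4=False, y5=True, y6=False, y7=True, y8=True, y9=False, y10=True, y11=False, y12=False

Check each clause:
  1. (y2 | y6) — y2 is true.
  2. (~y10 | ~y12) — ~y12 is true.
  3. (y8 | ~y1) — y8 is true.
  4. (~y6 | ~y12) — ~y6 is true.
  5. (~y5 | ~y7 | y2) — y2 is true.
  6. (~y9 | y5 | y12) — y5 is true.
  7. (~y2 | ~y9 | y7) — y7 is true.
  8. (~y2 | ~y7 | ~y4) — ~y4 is true.
  9. (~y12 | y8 | ~y3) — y8 is true.
  10. (~y4 | ~y10 | ~y5) — ~y4 is true.
  11. (~y8 | y5) — y5 is true.
  12. (~y9 | ~y7 | ~y11) — ~y11 is true.
  13. (y8 | y12 | y4) — y8 is true.
  14. (~y2 | y7) — y7 is true.
  15. (~y1 | y7) — y7 is true.
  16. (y4 | y6 | y8) — y8 is true.
  17. (~y12 | ~y4) — ~y12 is true.
  18. (~y1 | y12 | y2) — y2 is true.
  19. (~y8 | ~y1 | ~y12) — ~y12 is true.
  20. (y3 | y10) — y10 is true.
  21. (~y12 | y11) — ~y12 is true.
  22. (~y12 | y7) — ~y12 is true.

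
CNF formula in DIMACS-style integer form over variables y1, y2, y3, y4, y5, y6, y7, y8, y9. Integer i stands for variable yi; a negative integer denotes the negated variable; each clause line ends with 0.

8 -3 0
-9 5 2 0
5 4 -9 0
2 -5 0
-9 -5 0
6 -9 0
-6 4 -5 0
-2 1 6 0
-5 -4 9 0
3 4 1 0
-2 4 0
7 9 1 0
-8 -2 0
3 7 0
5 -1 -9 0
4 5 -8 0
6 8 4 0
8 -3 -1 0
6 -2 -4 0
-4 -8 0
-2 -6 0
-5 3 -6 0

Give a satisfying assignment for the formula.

Pure literal: y7 appears only positively; assign y7 = True.
Try y1 = False.
The remaining clauses are satisfied by y2 = False, y3 = False, y4 = True, y5 = False, y6 = True, y8 = False, y9 = False.
Check each clause:
  1. (NOT y3 OR y8) — NOT y3 is true.
  2. (y5 OR NOT y9 OR y2) — NOT y9 is true.
  3. (y4 OR y5 OR NOT y9) — y4 is true.
  4. (NOT y5 OR y2) — NOT y5 is true.
  5. (NOT y5 OR NOT y9) — NOT y5 is true.
  6. (y6 OR NOT y9) — y6 is true.
  7. (y4 OR NOT y6 OR NOT y5) — NOT y5 is true.
  8. (NOT y2 OR y6 OR y1) — NOT y2 is true.
  9. (y9 OR NOT y4 OR NOT y5) — NOT y5 is true.
  10. (y4 OR y3 OR y1) — y4 is true.
  11. (NOT y2 OR y4) — y4 is true.
  12. (y1 OR y7 OR y9) — y7 is true.
  13. (NOT y8 OR NOT y2) — NOT y8 is true.
  14. (y3 OR y7) — y7 is true.
  15. (NOT y9 OR y5 OR NOT y1) — NOT y1 is true.
  16. (y4 OR y5 OR NOT y8) — NOT y8 is true.
  17. (y6 OR y8 OR y4) — y4 is true.
  18. (NOT y3 OR NOT y1 OR y8) — NOT y3 is true.
  19. (NOT y2 OR NOT y4 OR y6) — NOT y2 is true.
  20. (NOT y4 OR NOT y8) — NOT y8 is true.
  21. (NOT y2 OR NOT y6) — NOT y2 is true.
  22. (y3 OR NOT y5 OR NOT y6) — NOT y5 is true.

y1 = False, y2 = False, y3 = False, y4 = True, y5 = False, y6 = True, y7 = True, y8 = False, y9 = False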